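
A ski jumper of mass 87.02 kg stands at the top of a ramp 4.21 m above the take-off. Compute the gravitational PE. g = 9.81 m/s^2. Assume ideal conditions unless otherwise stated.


PE = m * g * h
PE = 87.02 * 9.81 * 4.21
PE = 853.6662 * 4.21 = 3593.9347 J

3593.9347 J


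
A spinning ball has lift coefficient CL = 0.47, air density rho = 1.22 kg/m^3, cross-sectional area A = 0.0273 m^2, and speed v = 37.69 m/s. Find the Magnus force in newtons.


FM = 0.5 * CL * rho * A * v^2
FM = 0.5 * 0.47 * 1.22 * 0.0273 * 37.69^2
v^2 = 1420.5361
FM = 0.5 * 0.47 * 1.22 * 0.0273 * 1420.5361 = 11.1184 N

11.1184 N


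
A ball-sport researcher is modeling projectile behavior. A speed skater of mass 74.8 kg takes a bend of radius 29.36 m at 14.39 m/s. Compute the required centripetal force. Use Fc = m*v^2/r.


Fc = m * v^2 / r
v^2 = 14.39^2 = 207.0721
Fc = 74.8 * 207.0721 / 29.36
Fc = 15488.9931 / 29.36 = 527.5543 N

527.5543 N


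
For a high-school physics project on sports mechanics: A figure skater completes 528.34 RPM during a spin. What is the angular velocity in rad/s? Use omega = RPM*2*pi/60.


omega = RPM * 2 * pi / 60
omega = 528.34 * 2 * 3.14159 / 60
omega = 3319.6581 / 60 = 55.3276 rad/s

55.3276 rad/s


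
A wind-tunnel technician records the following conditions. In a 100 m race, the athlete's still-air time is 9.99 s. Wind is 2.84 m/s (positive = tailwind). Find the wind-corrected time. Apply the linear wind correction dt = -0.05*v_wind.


dt = -0.05 * v_wind = -0.05 * 2.84 = -0.142 s
t_corrected = t_still + dt = 9.99 + (-0.142)
t_corrected = 9.848 s

9.848 s


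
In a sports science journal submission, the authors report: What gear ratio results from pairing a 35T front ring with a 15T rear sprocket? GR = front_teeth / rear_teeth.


GR = front_teeth / rear_teeth
GR = 35 / 15
GR = 2.3333

2.3333


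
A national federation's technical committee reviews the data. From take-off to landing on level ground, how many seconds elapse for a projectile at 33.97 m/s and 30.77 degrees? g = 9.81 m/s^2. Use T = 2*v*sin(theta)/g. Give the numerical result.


T = 2*v*sin(theta)/g
sin(theta) = sin(30.77 deg) = 0.5116
T = 2*33.97*0.5116 / 9.81
T = 34.7576 / 9.81 = 3.5431 s

3.5431 s


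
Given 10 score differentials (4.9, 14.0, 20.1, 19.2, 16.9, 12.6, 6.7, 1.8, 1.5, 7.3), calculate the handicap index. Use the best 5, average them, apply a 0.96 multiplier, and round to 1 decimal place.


All differentials: 4.9, 14.0, 20.1, 19.2, 16.9, 12.6, 6.7, 1.8, 1.5, 7.3
Sorted: 1.5, 1.8, 4.9, 6.7, 7.3, 12.6, 14.0, 16.9, 19.2, 20.1
Best 5: 1.5, 1.8, 4.9, 6.7, 7.3
Average of best = 22.2 / 5 = 4.44
Raw index = 4.44 * 0.96 = 4.2624
Handicap index = round(4.2624, 1) = 4.3

4.3


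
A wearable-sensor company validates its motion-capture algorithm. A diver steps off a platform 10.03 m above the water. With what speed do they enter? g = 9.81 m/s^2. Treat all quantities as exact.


v = sqrt(2 * g * h)
v = sqrt(2 * 9.81 * 10.03)
v = sqrt(196.7886) = 14.0281 m/s

14.0281 m/s


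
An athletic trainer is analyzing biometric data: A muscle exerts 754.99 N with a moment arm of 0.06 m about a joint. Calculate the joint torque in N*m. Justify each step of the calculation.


tau = F * d
tau = 754.99 * 0.06
tau = 45.2994 N*m

45.2994 N*m


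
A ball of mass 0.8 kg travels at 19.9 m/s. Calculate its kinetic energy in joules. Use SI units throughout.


KE = 0.5 * m * v^2
KE = 0.5 * 0.8 * 19.9^2
KE = 0.5 * 0.8 * 396.01 = 158.404 J

158.404 J


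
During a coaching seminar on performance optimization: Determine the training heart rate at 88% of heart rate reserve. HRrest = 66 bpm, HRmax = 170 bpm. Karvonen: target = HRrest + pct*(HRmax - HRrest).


Target = HRrest + pct*(HRmax - HRrest)
Heart rate reserve = HRmax - HRrest = 170 - 66 = 104 bpm
Fraction = 88% = 0.88
Target = 66 + 0.88 * 104
Target = 66 + 91.52 = 157.52 bpm

157.52 bpm


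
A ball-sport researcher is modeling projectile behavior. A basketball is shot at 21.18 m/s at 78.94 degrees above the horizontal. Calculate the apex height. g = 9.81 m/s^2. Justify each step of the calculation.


H = (v*sin(theta))^2 / (2*g)
vy = v*sin(theta) = 21.18 * sin(78.94 deg) = 20.7866 m/s
H = vy^2 / (2*g) = 432.0836 / (2*9.81)
H = 432.0836 / 19.62 = 22.0226 m

22.0226 m


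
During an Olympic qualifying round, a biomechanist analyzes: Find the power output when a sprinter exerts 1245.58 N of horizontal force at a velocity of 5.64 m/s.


P = F * v
P = 1245.58 * 5.64
P = 7025.0712 W

7025.0712 W


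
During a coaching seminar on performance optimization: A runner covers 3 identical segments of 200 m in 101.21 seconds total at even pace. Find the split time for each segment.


Split time = total_time / n_laps = 101.21 / 3
Split time = 33.7367 s per lap

33.7367 s


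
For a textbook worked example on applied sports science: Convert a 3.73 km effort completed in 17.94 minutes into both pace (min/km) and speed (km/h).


Pace = time / distance = 17.94 min / 3.73 km = 4.8097 min/km
Speed = distance / time_in_hours = 3.73 / 0.299 hr
Speed = 12.4749 km/h

4.8097 min/km, 12.4749 km/h


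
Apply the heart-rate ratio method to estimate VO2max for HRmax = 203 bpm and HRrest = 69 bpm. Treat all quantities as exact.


VO2max = 15.3 * HRmax / HRrest
VO2max = 15.3 * 203 / 69
VO2max = 3105.9 / 69 = 45.013 mL/kg/min

45.013 mL/kg/min


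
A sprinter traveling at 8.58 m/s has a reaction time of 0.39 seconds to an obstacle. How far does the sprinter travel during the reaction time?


d = v * t
d = 8.58 * 0.39
d = 3.3462 m

3.3462 m


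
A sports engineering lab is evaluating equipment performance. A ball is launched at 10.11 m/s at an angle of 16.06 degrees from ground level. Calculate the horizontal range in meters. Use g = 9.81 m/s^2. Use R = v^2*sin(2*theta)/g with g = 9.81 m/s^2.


R = v^2 * sin(2*theta) / g
Convert angle to radians: theta = 16.06 deg = 0.2803 rad
sin(2*theta) = sin(0.5606) = 0.5317
R = 10.11^2 * 0.5317 / 9.81
R = 102.2121 * 0.5317 / 9.81 = 5.5398 m

5.5398 m


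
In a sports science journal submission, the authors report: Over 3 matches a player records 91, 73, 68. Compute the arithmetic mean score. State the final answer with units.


Average = sum / n
Sum = 232
Average = 232 / 3 = 77.3333

77.3333


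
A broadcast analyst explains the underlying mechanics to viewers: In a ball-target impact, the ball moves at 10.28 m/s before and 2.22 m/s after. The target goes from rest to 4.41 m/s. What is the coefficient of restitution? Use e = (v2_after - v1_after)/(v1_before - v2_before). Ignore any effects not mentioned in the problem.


e = (v2_after - v1_after) / (v1_before - v2_before)
Numerator = 4.41 - 2.22 = 2.19
Denominator = 10.28 - 0 = 10.28
e = 2.19 / 10.28 = 0.213

0.213


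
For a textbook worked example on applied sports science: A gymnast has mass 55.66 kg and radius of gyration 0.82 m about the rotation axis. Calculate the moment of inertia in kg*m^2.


I = m * k^2
I = 55.66 * 0.82^2
I = 55.66 * 0.6724 = 37.4258 kg*m^2

37.4258 kg*m^2


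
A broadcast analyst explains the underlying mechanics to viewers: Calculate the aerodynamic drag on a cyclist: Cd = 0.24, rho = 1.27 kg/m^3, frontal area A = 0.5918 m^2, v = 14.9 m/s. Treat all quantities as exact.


Fd = 0.5 * Cd * rho * A * v^2
Fd = 0.5 * 0.24 * 1.27 * 0.5918 * 14.9^2
v^2 = 222.01
Fd = 0.5 * 0.24 * 1.27 * 0.5918 * 222.01 = 20.0232 N

20.0232 N


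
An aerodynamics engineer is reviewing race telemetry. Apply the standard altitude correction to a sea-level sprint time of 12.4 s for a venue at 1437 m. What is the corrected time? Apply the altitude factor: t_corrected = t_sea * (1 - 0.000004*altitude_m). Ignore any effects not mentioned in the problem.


Correction factor = 1 - 0.000004 * 1437 = 0.994252
t_corrected = t_sea * factor = 12.4 * 0.994252
t_corrected = 12.3287 s

12.3287 s


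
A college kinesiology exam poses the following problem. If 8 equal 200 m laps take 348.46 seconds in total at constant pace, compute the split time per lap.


Split time = total_time / n_laps = 348.46 / 8
Split time = 43.5575 s per lap

43.5575 s


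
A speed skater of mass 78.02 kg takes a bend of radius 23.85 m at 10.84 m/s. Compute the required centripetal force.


Fc = m * v^2 / r
v^2 = 10.84^2 = 117.5056
Fc = 78.02 * 117.5056 / 23.85
Fc = 9167.7869 / 23.85 = 384.3936 N

384.3936 N


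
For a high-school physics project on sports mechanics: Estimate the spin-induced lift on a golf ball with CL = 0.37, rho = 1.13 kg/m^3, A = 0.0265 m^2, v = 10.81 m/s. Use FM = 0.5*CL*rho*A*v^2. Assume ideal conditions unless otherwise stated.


FM = 0.5 * CL * rho * A * v^2
FM = 0.5 * 0.37 * 1.13 * 0.0265 * 10.81^2
v^2 = 116.8561
FM = 0.5 * 0.37 * 1.13 * 0.0265 * 116.8561 = 0.6474 N

0.6474 N


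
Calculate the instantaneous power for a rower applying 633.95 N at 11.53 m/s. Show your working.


P = F * v
P = 633.95 * 11.53
P = 7309.4435 W

7309.4435 W


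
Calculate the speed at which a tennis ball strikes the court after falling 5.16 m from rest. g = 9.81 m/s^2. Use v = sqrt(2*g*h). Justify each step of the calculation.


v = sqrt(2 * g * h)
v = sqrt(2 * 9.81 * 5.16)
v = sqrt(101.2392) = 10.0618 m/s

10.0618 m/s


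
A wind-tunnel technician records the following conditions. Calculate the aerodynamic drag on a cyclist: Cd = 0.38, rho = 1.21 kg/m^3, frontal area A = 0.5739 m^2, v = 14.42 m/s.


Fd = 0.5 * Cd * rho * A * v^2
Fd = 0.5 * 0.38 * 1.21 * 0.5739 * 14.42^2
v^2 = 207.9364
Fd = 0.5 * 0.38 * 1.21 * 0.5739 * 207.9364 = 27.435 N

27.435 N


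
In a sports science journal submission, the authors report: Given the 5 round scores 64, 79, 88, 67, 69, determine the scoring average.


Average = sum / n
Sum = 367
Average = 367 / 5 = 73.4

73.4


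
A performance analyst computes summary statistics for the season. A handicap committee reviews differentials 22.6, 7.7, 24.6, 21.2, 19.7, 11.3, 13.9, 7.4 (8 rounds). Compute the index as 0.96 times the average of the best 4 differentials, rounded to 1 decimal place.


All differentials: 22.6, 7.7, 24.6, 21.2, 19.7, 11.3, 13.9, 7.4
Sorted: 7.4, 7.7, 11.3, 13.9, 19.7, 21.2, 22.6, 24.6
Best 4: 7.4, 7.7, 11.3, 13.9
Average of best = 40.3 / 4 = 10.075
Raw index = 10.075 * 0.96 = 9.672
Handicap index = round(9.672, 1) = 9.7

9.7


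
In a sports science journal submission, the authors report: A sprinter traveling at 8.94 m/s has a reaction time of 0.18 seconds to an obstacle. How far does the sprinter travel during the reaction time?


d = v * t
d = 8.94 * 0.18
d = 1.6092 m

1.6092 m


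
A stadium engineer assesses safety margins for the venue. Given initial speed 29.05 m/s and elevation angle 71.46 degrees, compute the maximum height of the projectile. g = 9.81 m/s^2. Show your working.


H = (v*sin(theta))^2 / (2*g)
vy = v*sin(theta) = 29.05 * sin(71.46 deg) = 27.5424 m/s
H = vy^2 / (2*g) = 758.5816 / (2*9.81)
H = 758.5816 / 19.62 = 38.6637 m

38.6637 m


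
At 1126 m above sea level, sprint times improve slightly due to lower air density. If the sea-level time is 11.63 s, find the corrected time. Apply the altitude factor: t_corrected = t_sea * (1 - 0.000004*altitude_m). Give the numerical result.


Correction factor = 1 - 0.000004 * 1126 = 0.995496
t_corrected = t_sea * factor = 11.63 * 0.995496
t_corrected = 11.5776 s

11.5776 s


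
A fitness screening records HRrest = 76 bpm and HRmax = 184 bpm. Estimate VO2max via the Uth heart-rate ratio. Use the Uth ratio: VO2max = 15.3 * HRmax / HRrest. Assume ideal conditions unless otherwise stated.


VO2max = 15.3 * HRmax / HRrest
VO2max = 15.3 * 184 / 76
VO2max = 2815.2 / 76 = 37.0421 mL/kg/min

37.0421 mL/kg/min


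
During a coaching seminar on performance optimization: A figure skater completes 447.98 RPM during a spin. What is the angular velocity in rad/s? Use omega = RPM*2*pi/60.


omega = RPM * 2 * pi / 60
omega = 447.98 * 2 * 3.14159 / 60
omega = 2814.7414 / 60 = 46.9124 rad/s

46.9124 rad/s


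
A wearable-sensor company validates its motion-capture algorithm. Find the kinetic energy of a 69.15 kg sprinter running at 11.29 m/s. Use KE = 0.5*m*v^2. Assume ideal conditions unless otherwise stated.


KE = 0.5 * m * v^2
KE = 0.5 * 69.15 * 11.29^2
KE = 0.5 * 69.15 * 127.4641 = 4407.0713 J

4407.0713 J


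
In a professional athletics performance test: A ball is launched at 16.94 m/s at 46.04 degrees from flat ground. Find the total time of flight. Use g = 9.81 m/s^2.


T = 2*v*sin(theta)/g
sin(theta) = sin(46.04 deg) = 0.7198
T = 2*16.94*0.7198 / 9.81
T = 24.3877 / 9.81 = 2.486 s

2.486 s


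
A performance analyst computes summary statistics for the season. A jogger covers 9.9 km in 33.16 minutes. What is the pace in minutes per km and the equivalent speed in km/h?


Pace = time / distance = 33.16 min / 9.9 km = 3.3495 min/km
Speed = distance / time_in_hours = 9.9 / 0.5527 hr
Speed = 17.9131 km/h

3.3495 min/km, 17.9131 km/h


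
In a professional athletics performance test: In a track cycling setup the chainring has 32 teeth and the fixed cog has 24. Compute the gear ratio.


GR = front_teeth / rear_teeth
GR = 32 / 24
GR = 1.3333

1.3333


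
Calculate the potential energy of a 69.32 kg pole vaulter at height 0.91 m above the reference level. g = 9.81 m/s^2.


PE = m * g * h
PE = 69.32 * 9.81 * 0.91
PE = 680.0292 * 0.91 = 618.8266 J

618.8266 J


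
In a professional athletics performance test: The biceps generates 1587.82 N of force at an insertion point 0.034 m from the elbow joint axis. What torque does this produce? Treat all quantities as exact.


tau = F * d
tau = 1587.82 * 0.034
tau = 53.9859 N*m

53.9859 N*m


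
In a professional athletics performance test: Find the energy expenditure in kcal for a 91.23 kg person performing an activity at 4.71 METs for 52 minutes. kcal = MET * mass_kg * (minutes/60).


kcal = MET * mass * time_hr
Convert time: 52 min = 0.8667 hr
kcal = 4.71 * 91.23 * 0.8667
kcal = 372.4009 kcal

372.4009 kcal


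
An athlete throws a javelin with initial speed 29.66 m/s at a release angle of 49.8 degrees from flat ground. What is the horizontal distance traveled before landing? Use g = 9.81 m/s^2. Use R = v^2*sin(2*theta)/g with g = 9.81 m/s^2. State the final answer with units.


R = v^2 * sin(2*theta) / g
Convert angle to radians: theta = 49.8 deg = 0.8692 rad
sin(2*theta) = sin(1.7383) = 0.986
R = 29.66^2 * 0.986 / 9.81
R = 879.7156 * 0.986 / 9.81 = 88.4196 m

88.4196 m


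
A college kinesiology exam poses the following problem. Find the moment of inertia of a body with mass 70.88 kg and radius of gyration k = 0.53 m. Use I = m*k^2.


I = m * k^2
I = 70.88 * 0.53^2
I = 70.88 * 0.2809 = 19.9102 kg*m^2

19.9102 kg*m^2


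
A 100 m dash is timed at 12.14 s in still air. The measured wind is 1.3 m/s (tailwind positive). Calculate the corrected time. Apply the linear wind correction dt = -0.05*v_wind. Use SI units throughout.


dt = -0.05 * v_wind = -0.05 * 1.3 = -0.065 s
t_corrected = t_still + dt = 12.14 + (-0.065)
t_corrected = 12.075 s

12.075 s


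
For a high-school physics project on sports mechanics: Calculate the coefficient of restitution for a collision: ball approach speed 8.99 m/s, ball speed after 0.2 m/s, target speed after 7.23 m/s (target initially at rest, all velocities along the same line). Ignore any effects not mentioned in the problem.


e = (v2_after - v1_after) / (v1_before - v2_before)
Numerator = 7.23 - 0.2 = 7.03
Denominator = 8.99 - 0 = 8.99
e = 7.03 / 8.99 = 0.782

0.782


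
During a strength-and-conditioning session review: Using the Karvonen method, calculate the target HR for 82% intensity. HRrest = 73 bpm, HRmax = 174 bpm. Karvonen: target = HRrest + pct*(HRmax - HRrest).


Target = HRrest + pct*(HRmax - HRrest)
Heart rate reserve = HRmax - HRrest = 174 - 73 = 101 bpm
Fraction = 82% = 0.82
Target = 73 + 0.82 * 101
Target = 73 + 82.82 = 155.82 bpm

155.82 bpm


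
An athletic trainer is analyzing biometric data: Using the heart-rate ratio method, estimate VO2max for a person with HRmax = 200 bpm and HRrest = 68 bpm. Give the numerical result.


VO2max = 15.3 * HRmax / HRrest
VO2max = 15.3 * 200 / 68
VO2max = 3060 / 68 = 45 mL/kg/min

45 mL/kg/min


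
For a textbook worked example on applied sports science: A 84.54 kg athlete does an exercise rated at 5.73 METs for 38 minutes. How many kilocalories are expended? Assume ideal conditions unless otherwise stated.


kcal = MET * mass * time_hr
Convert time: 38 min = 0.6333 hr
kcal = 5.73 * 84.54 * 0.6333
kcal = 306.7957 kcal

306.7957 kcal


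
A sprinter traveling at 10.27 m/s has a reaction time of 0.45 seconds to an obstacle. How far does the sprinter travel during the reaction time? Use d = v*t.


d = v * t
d = 10.27 * 0.45
d = 4.6215 m

4.6215 m


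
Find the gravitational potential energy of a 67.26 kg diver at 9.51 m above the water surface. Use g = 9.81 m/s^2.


PE = m * g * h
PE = 67.26 * 9.81 * 9.51
PE = 659.8206 * 9.51 = 6274.8939 J

6274.8939 J


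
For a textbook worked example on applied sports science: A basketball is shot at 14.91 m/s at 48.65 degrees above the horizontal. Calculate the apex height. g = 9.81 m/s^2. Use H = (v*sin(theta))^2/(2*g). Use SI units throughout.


H = (v*sin(theta))^2 / (2*g)
vy = v*sin(theta) = 14.91 * sin(48.65 deg) = 11.1928 m/s
H = vy^2 / (2*g) = 125.2778 / (2*9.81)
H = 125.2778 / 19.62 = 6.3852 m

6.3852 m


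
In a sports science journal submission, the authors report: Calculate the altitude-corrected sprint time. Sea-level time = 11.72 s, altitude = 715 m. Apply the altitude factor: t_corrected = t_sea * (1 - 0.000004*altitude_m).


Correction factor = 1 - 0.000004 * 715 = 0.99714
t_corrected = t_sea * factor = 11.72 * 0.99714
t_corrected = 11.6865 s

11.6865 s


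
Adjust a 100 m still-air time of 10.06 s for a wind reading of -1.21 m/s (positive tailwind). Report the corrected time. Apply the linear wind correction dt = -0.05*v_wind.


dt = -0.05 * v_wind = -0.05 * -1.21 = 0.0605 s
t_corrected = t_still + dt = 10.06 + (0.0605)
t_corrected = 10.1205 s

10.1205 s


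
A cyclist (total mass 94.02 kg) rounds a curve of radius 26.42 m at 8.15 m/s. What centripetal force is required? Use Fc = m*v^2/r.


Fc = m * v^2 / r
v^2 = 8.15^2 = 66.4225
Fc = 94.02 * 66.4225 / 26.42
Fc = 6245.0435 / 26.42 = 236.3756 N

236.3756 N


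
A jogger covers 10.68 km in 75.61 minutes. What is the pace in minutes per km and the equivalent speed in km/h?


Pace = time / distance = 75.61 min / 10.68 km = 7.0796 min/km
Speed = distance / time_in_hours = 10.68 / 1.2602 hr
Speed = 8.4751 km/h

7.0796 min/km, 8.4751 km/h


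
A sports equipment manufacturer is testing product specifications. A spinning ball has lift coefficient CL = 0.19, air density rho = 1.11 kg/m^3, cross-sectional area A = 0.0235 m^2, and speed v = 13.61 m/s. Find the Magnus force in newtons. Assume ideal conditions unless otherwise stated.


FM = 0.5 * CL * rho * A * v^2
FM = 0.5 * 0.19 * 1.11 * 0.0235 * 13.61^2
v^2 = 185.2321
FM = 0.5 * 0.19 * 1.11 * 0.0235 * 185.2321 = 0.459 N

0.459 N


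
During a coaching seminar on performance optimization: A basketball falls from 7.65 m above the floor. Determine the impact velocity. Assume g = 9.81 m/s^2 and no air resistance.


v = sqrt(2 * g * h)
v = sqrt(2 * 9.81 * 7.65)
v = sqrt(150.093) = 12.2512 m/s

12.2512 m/s


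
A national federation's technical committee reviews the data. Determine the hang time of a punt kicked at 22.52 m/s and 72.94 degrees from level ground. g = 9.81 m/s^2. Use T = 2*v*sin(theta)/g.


T = 2*v*sin(theta)/g
sin(theta) = sin(72.94 deg) = 0.956
T = 2*22.52*0.956 / 9.81
T = 43.0582 / 9.81 = 4.3892 s

4.3892 s


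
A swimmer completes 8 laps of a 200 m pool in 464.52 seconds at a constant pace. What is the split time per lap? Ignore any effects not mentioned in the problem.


Split time = total_time / n_laps = 464.52 / 8
Split time = 58.065 s per lap

58.065 s


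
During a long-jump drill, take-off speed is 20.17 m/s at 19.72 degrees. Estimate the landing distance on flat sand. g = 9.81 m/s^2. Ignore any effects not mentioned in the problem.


R = v^2 * sin(2*theta) / g
Convert angle to radians: theta = 19.72 deg = 0.3442 rad
sin(2*theta) = sin(0.6884) = 0.6353
R = 20.17^2 * 0.6353 / 9.81
R = 406.8289 * 0.6353 / 9.81 = 26.3452 m

26.3452 m


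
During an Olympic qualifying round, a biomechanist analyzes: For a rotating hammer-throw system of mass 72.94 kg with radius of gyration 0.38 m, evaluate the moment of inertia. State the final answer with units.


I = m * k^2
I = 72.94 * 0.38^2
I = 72.94 * 0.1444 = 10.5325 kg*m^2

10.5325 kg*m^2


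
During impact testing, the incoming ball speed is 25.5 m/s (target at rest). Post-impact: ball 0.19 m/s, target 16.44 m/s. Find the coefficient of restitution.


e = (v2_after - v1_after) / (v1_before - v2_before)
Numerator = 16.44 - 0.19 = 16.25
Denominator = 25.5 - 0 = 25.5
e = 16.25 / 25.5 = 0.6373

0.6373


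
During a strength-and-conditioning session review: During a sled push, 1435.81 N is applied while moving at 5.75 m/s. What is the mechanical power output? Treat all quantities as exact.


P = F * v
P = 1435.81 * 5.75
P = 8255.9075 W

8255.9075 W


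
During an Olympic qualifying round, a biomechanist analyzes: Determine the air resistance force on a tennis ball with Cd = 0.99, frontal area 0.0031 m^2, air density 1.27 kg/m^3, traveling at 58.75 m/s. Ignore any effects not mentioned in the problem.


Fd = 0.5 * Cd * rho * A * v^2
Fd = 0.5 * 0.99 * 1.27 * 0.0031 * 58.75^2
v^2 = 3451.5625
Fd = 0.5 * 0.99 * 1.27 * 0.0031 * 3451.5625 = 6.7265 N

6.7265 N


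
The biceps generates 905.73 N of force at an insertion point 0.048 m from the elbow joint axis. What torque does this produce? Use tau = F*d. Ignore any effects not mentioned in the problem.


tau = F * d
tau = 905.73 * 0.048
tau = 43.475 N*m

43.475 N*m


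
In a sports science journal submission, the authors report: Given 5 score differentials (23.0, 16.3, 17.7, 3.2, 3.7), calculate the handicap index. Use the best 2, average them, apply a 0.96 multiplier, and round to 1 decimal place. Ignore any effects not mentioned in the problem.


All differentials: 23.0, 16.3, 17.7, 3.2, 3.7
Sorted: 3.2, 3.7, 16.3, 17.7, 23.0
Best 2: 3.2, 3.7
Average of best = 6.9 / 2 = 3.45
Raw index = 3.45 * 0.96 = 3.312
Handicap index = round(3.312, 1) = 3.3

3.3


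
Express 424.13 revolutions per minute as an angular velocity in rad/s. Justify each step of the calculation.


omega = RPM * 2 * pi / 60
omega = 424.13 * 2 * 3.14159 / 60
omega = 2664.8874 / 60 = 44.4148 rad/s

44.4148 rad/s


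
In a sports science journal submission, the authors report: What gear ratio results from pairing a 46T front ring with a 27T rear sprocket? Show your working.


GR = front_teeth / rear_teeth
GR = 46 / 27
GR = 1.7037

1.7037


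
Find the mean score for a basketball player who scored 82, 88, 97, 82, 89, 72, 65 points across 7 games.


Average = sum / n
Sum = 575
Average = 575 / 7 = 82.1429

82.1429


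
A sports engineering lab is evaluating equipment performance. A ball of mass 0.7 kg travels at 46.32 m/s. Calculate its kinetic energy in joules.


KE = 0.5 * m * v^2
KE = 0.5 * 0.7 * 46.32^2
KE = 0.5 * 0.7 * 2145.5424 = 750.9398 J

750.9398 J


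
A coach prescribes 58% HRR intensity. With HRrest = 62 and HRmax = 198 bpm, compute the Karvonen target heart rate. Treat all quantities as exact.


Target = HRrest + pct*(HRmax - HRrest)
Heart rate reserve = HRmax - HRrest = 198 - 62 = 136 bpm
Fraction = 58% = 0.58
Target = 62 + 0.58 * 136
Target = 62 + 78.88 = 140.88 bpm

140.88 bpm


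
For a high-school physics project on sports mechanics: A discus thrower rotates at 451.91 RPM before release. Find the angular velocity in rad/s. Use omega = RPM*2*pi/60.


omega = RPM * 2 * pi / 60
omega = 451.91 * 2 * 3.14159 / 60
omega = 2839.4343 / 60 = 47.3239 rad/s

47.3239 rad/s


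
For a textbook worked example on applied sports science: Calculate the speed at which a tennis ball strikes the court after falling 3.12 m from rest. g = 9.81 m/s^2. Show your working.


v = sqrt(2 * g * h)
v = sqrt(2 * 9.81 * 3.12)
v = sqrt(61.2144) = 7.824 m/s

7.824 m/s


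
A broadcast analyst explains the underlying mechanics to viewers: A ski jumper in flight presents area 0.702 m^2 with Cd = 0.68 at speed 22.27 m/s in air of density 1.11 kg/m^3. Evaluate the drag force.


Fd = 0.5 * Cd * rho * A * v^2
Fd = 0.5 * 0.68 * 1.11 * 0.702 * 22.27^2
v^2 = 495.9529
Fd = 0.5 * 0.68 * 1.11 * 0.702 * 495.9529 = 131.3952 N

131.3952 N


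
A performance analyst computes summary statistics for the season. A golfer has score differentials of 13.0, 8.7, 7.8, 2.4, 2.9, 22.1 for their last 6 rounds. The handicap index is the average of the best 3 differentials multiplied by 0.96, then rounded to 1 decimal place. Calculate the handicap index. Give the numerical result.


All differentials: 13.0, 8.7, 7.8, 2.4, 2.9, 22.1
Sorted: 2.4, 2.9, 7.8, 8.7, 13.0, 22.1
Best 3: 2.4, 2.9, 7.8
Average of best = 13.1 / 3 = 4.3667
Raw index = 4.3667 * 0.96 = 4.192
Handicap index = round(4.192, 1) = 4.2

4.2


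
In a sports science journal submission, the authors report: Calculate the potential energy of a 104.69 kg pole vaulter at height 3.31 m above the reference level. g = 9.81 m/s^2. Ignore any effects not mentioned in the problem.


PE = m * g * h
PE = 104.69 * 9.81 * 3.31
PE = 1027.0089 * 3.31 = 3399.3995 J

3399.3995 J


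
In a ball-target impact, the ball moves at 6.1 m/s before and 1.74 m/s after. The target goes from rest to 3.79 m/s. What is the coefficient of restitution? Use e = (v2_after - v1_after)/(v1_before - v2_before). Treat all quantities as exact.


e = (v2_after - v1_after) / (v1_before - v2_before)
Numerator = 3.79 - 1.74 = 2.05
Denominator = 6.1 - 0 = 6.1
e = 2.05 / 6.1 = 0.3361

0.3361


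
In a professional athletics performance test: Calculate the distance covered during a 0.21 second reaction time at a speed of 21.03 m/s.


d = v * t
d = 21.03 * 0.21
d = 4.4163 m

4.4163 m


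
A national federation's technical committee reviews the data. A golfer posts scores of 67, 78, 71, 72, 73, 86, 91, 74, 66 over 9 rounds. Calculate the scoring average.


Average = sum / n
Sum = 678
Average = 678 / 9 = 75.3333

75.3333


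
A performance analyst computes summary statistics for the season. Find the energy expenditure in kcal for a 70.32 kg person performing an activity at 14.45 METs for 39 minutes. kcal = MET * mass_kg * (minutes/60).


kcal = MET * mass * time_hr
Convert time: 39 min = 0.65 hr
kcal = 14.45 * 70.32 * 0.65
kcal = 660.4806 kcal

660.4806 kcal


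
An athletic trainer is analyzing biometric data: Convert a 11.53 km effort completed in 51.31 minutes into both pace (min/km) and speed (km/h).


Pace = time / distance = 51.31 min / 11.53 km = 4.4501 min/km
Speed = distance / time_in_hours = 11.53 / 0.8552 hr
Speed = 13.4828 km/h

4.4501 min/km, 13.4828 km/h


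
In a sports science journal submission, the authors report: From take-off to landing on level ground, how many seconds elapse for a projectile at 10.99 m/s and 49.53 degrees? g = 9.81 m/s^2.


T = 2*v*sin(theta)/g
sin(theta) = sin(49.53 deg) = 0.7607
T = 2*10.99*0.7607 / 9.81
T = 16.7212 / 9.81 = 1.7045 s

1.7045 s


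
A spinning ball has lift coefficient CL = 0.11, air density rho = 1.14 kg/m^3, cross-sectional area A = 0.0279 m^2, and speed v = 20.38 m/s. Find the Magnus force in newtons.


FM = 0.5 * CL * rho * A * v^2
FM = 0.5 * 0.11 * 1.14 * 0.0279 * 20.38^2
v^2 = 415.3444
FM = 0.5 * 0.11 * 1.14 * 0.0279 * 415.3444 = 0.7266 N

0.7266 N


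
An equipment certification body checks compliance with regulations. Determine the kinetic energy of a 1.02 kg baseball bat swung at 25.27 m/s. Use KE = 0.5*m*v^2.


KE = 0.5 * m * v^2
KE = 0.5 * 1.02 * 25.27^2
KE = 0.5 * 1.02 * 638.5729 = 325.6722 J

325.6722 J


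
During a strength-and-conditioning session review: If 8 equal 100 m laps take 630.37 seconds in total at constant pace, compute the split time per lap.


Split time = total_time / n_laps = 630.37 / 8
Split time = 78.7963 s per lap

78.7963 s


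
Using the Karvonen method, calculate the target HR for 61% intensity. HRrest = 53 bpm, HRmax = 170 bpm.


Target = HRrest + pct*(HRmax - HRrest)
Heart rate reserve = HRmax - HRrest = 170 - 53 = 117 bpm
Fraction = 61% = 0.61
Target = 53 + 0.61 * 117
Target = 53 + 71.37 = 124.37 bpm

124.37 bpm


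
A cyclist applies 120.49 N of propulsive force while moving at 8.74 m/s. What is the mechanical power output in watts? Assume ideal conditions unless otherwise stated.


P = F * v
P = 120.49 * 8.74
P = 1053.0826 W

1053.0826 W


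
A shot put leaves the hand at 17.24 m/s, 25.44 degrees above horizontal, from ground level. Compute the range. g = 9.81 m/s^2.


R = v^2 * sin(2*theta) / g
Convert angle to radians: theta = 25.44 deg = 0.444 rad
sin(2*theta) = sin(0.888) = 0.7758
R = 17.24^2 * 0.7758 / 9.81
R = 297.2176 * 0.7758 / 9.81 = 23.5055 m

23.5055 m


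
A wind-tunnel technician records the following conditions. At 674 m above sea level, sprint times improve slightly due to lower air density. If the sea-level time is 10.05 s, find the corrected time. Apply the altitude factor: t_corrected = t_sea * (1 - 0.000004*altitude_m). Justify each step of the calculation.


Correction factor = 1 - 0.000004 * 674 = 0.997304
t_corrected = t_sea * factor = 10.05 * 0.997304
t_corrected = 10.0229 s

10.0229 s


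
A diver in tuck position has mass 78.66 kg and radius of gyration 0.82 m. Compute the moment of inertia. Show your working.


I = m * k^2
I = 78.66 * 0.82^2
I = 78.66 * 0.6724 = 52.891 kg*m^2

52.891 kg*m^2


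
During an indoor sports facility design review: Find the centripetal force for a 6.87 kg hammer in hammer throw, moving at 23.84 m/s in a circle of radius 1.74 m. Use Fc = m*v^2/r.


Fc = m * v^2 / r
v^2 = 23.84^2 = 568.3456
Fc = 6.87 * 568.3456 / 1.74
Fc = 3904.5343 / 1.74 = 2243.9852 N

2243.9852 N


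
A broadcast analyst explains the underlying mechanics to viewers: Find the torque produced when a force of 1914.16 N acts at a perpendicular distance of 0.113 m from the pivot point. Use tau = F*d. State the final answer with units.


tau = F * d
tau = 1914.16 * 0.113
tau = 216.3001 N*m

216.3001 N*m


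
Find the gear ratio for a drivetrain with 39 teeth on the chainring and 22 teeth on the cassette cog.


GR = front_teeth / rear_teeth
GR = 39 / 22
GR = 1.7727

1.7727


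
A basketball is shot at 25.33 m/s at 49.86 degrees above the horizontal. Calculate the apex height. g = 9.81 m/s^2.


H = (v*sin(theta))^2 / (2*g)
vy = v*sin(theta) = 25.33 * sin(49.86 deg) = 19.3641 m/s
H = vy^2 / (2*g) = 374.967 / (2*9.81)
H = 374.967 / 19.62 = 19.1115 m

19.1115 m


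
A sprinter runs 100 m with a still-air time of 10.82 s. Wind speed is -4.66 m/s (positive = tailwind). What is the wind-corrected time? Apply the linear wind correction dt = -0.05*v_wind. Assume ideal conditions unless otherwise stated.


dt = -0.05 * v_wind = -0.05 * -4.66 = 0.233 s
t_corrected = t_still + dt = 10.82 + (0.233)
t_corrected = 11.053 s

11.053 s


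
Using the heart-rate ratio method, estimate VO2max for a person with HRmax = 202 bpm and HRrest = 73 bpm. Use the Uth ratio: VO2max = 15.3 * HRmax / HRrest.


VO2max = 15.3 * HRmax / HRrest
VO2max = 15.3 * 202 / 73
VO2max = 3090.6 / 73 = 42.337 mL/kg/min

42.337 mL/kg/min


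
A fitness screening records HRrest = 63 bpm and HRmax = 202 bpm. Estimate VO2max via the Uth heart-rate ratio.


VO2max = 15.3 * HRmax / HRrest
VO2max = 15.3 * 202 / 63
VO2max = 3090.6 / 63 = 49.0571 mL/kg/min

49.0571 mL/kg/min


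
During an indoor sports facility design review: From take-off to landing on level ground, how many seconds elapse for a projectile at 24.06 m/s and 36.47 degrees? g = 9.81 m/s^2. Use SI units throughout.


T = 2*v*sin(theta)/g
sin(theta) = sin(36.47 deg) = 0.5944
T = 2*24.06*0.5944 / 9.81
T = 28.6026 / 9.81 = 2.9157 s

2.9157 s


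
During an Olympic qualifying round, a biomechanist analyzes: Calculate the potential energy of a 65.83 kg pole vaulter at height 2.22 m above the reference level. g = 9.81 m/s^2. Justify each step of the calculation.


PE = m * g * h
PE = 65.83 * 9.81 * 2.22
PE = 645.7923 * 2.22 = 1433.6589 J

1433.6589 J


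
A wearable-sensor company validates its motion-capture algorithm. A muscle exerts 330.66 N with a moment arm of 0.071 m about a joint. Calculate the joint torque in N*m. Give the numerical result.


tau = F * d
tau = 330.66 * 0.071
tau = 23.4769 N*m

23.4769 N*m


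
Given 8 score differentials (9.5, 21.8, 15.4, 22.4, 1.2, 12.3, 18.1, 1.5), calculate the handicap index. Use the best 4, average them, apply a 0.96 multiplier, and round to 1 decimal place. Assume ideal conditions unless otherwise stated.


All differentials: 9.5, 21.8, 15.4, 22.4, 1.2, 12.3, 18.1, 1.5
Sorted: 1.2, 1.5, 9.5, 12.3, 15.4, 18.1, 21.8, 22.4
Best 4: 1.2, 1.5, 9.5, 12.3
Average of best = 24.5 / 4 = 6.125
Raw index = 6.125 * 0.96 = 5.88
Handicap index = round(5.88, 1) = 5.9

5.9


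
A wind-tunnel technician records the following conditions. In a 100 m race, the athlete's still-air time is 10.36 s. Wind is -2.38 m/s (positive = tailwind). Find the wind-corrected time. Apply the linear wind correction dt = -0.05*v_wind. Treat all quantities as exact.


dt = -0.05 * v_wind = -0.05 * -2.38 = 0.119 s
t_corrected = t_still + dt = 10.36 + (0.119)
t_corrected = 10.479 s

10.479 s


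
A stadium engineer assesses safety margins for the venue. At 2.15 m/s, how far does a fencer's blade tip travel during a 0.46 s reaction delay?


d = v * t
d = 2.15 * 0.46
d = 0.989 m

0.989 m


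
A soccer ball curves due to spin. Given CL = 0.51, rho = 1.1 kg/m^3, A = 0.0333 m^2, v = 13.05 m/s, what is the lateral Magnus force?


FM = 0.5 * CL * rho * A * v^2
FM = 0.5 * 0.51 * 1.1 * 0.0333 * 13.05^2
v^2 = 170.3025
FM = 0.5 * 0.51 * 1.1 * 0.0333 * 170.3025 = 1.5907 N

1.5907 N


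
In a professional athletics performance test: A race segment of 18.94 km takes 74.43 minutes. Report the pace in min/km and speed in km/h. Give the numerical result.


Pace = time / distance = 74.43 min / 18.94 km = 3.9298 min/km
Speed = distance / time_in_hours = 18.94 / 1.2405 hr
Speed = 15.268 km/h

3.9298 min/km, 15.268 km/h


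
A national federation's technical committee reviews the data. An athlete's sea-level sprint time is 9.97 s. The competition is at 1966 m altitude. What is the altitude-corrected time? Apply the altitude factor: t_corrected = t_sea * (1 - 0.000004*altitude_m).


Correction factor = 1 - 0.000004 * 1966 = 0.992136
t_corrected = t_sea * factor = 9.97 * 0.992136
t_corrected = 9.8916 s

9.8916 s


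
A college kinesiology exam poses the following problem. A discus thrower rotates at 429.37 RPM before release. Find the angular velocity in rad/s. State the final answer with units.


omega = RPM * 2 * pi / 60
omega = 429.37 * 2 * 3.14159 / 60
omega = 2697.8113 / 60 = 44.9635 rad/s

44.9635 rad/s


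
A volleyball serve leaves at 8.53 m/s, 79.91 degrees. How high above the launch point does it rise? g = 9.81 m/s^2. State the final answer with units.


H = (v*sin(theta))^2 / (2*g)
vy = v*sin(theta) = 8.53 * sin(79.91 deg) = 8.3981 m/s
H = vy^2 / (2*g) = 70.5276 / (2*9.81)
H = 70.5276 / 19.62 = 3.5947 m

3.5947 m


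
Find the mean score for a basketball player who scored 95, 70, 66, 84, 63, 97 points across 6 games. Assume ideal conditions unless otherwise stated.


Average = sum / n
Sum = 475
Average = 475 / 6 = 79.1667

79.1667


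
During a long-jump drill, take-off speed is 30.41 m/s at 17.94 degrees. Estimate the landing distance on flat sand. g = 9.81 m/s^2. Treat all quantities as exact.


R = v^2 * sin(2*theta) / g
Convert angle to radians: theta = 17.94 deg = 0.3131 rad
sin(2*theta) = sin(0.6262) = 0.5861
R = 30.41^2 * 0.5861 / 9.81
R = 924.7681 * 0.5861 / 9.81 = 55.2494 m

55.2494 m


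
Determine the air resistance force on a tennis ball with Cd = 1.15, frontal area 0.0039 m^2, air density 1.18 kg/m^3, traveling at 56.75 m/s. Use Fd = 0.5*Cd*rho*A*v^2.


Fd = 0.5 * Cd * rho * A * v^2
Fd = 0.5 * 1.15 * 1.18 * 0.0039 * 56.75^2
v^2 = 3220.5625
Fd = 0.5 * 1.15 * 1.18 * 0.0039 * 3220.5625 = 8.5221 N

8.5221 N


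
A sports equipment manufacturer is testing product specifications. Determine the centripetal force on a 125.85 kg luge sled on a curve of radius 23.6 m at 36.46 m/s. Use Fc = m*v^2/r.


Fc = m * v^2 / r
v^2 = 36.46^2 = 1329.3316
Fc = 125.85 * 1329.3316 / 23.6
Fc = 167296.3819 / 23.6 = 7088.8297 N

7088.8297 N


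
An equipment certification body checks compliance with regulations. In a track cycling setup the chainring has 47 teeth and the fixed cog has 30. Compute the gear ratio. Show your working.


GR = front_teeth / rear_teeth
GR = 47 / 30
GR = 1.5667

1.5667


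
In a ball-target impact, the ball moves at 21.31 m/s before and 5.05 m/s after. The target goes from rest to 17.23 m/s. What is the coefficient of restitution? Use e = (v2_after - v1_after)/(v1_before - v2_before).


e = (v2_after - v1_after) / (v1_before - v2_before)
Numerator = 17.23 - 5.05 = 12.18
Denominator = 21.31 - 0 = 21.31
e = 12.18 / 21.31 = 0.5716

0.5716


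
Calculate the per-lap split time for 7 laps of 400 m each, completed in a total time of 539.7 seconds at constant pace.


Split time = total_time / n_laps = 539.7 / 7
Split time = 77.1 s per lap

77.1 s


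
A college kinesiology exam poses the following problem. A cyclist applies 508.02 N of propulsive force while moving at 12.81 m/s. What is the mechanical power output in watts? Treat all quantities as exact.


P = F * v
P = 508.02 * 12.81
P = 6507.7362 W

6507.7362 W


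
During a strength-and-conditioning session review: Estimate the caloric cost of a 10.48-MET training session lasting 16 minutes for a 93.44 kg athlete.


kcal = MET * mass * time_hr
Convert time: 16 min = 0.2667 hr
kcal = 10.48 * 93.44 * 0.2667
kcal = 261.1337 kcal

261.1337 kcal


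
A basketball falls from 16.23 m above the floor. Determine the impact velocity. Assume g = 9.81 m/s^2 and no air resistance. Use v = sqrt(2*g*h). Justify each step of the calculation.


v = sqrt(2 * g * h)
v = sqrt(2 * 9.81 * 16.23)
v = sqrt(318.4326) = 17.8447 m/s

17.8447 m/s


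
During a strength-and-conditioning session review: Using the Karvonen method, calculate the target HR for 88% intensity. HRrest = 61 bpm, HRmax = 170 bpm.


Target = HRrest + pct*(HRmax - HRrest)
Heart rate reserve = HRmax - HRrest = 170 - 61 = 109 bpm
Fraction = 88% = 0.88
Target = 61 + 0.88 * 109
Target = 61 + 95.92 = 156.92 bpm

156.92 bpm


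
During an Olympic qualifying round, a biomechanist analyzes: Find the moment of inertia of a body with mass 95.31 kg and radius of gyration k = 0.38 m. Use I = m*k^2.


I = m * k^2
I = 95.31 * 0.38^2
I = 95.31 * 0.1444 = 13.7628 kg*m^2

13.7628 kg*m^2


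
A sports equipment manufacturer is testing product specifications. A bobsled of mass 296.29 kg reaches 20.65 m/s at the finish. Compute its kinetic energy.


KE = 0.5 * m * v^2
KE = 0.5 * 296.29 * 20.65^2
KE = 0.5 * 296.29 * 426.4225 = 63172.3613 J

63172.3613 J


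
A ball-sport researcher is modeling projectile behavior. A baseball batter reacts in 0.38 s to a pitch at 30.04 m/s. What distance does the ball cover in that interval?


d = v * t
d = 30.04 * 0.38
d = 11.4152 m

11.4152 m


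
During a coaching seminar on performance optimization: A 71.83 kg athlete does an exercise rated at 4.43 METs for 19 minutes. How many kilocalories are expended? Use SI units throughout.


kcal = MET * mass * time_hr
Convert time: 19 min = 0.3167 hr
kcal = 4.43 * 71.83 * 0.3167
kcal = 100.7655 kcal

100.7655 kcal
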